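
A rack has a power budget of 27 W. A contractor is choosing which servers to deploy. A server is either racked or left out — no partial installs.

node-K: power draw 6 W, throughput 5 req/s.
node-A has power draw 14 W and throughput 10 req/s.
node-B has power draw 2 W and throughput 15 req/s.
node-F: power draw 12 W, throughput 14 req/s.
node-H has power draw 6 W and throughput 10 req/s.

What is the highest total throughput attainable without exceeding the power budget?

44

node-A + node-B + node-H: power draw 14 + 2 + 6 = 22 ≤ 27, throughput 10 + 15 + 10 = 35.
node-K + node-B + node-F + node-H: power draw 6 + 2 + 12 + 6 = 26 ≤ 27, throughput 5 + 15 + 14 + 10 = 44.
node-B + node-F + node-H: power draw 2 + 12 + 6 = 20 ≤ 27, throughput 15 + 14 + 10 = 39.
Best is node-K, node-B, node-F, and node-H with total throughput 44.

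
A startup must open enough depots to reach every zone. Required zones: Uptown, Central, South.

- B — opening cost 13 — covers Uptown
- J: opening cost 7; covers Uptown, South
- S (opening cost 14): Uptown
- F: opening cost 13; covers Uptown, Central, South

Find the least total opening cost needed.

13

This is an integer covering problem.
The greedy cost-per-new-zone heuristic would pick J and F for 20, but a cheaper cover exists.
F alone covers Uptown, Central, South — every zone.
Total opening cost: 13.
No cover costs less than 13.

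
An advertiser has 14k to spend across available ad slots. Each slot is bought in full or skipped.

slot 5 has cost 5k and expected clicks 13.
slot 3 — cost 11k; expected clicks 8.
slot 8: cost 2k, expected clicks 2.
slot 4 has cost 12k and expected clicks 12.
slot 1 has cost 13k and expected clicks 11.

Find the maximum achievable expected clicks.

Allowing fractional choices, the relaxed optimum would be about 22.0, but ad slots are indivisible.
slot 8 + slot 4: cost 2 + 12 = 14 ≤ 14, expected clicks 2 + 12 = 14.
slot 5 + slot 8: cost 5 + 2 = 7 ≤ 14, expected clicks 13 + 2 = 15.
Best is slot 5 and slot 8 with total expected clicks 15.

15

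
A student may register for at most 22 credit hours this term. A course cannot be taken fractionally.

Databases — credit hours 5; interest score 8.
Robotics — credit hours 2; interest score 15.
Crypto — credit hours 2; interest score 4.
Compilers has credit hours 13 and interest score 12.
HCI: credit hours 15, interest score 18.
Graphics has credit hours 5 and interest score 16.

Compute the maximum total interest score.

Robotics + Crypto + Compilers + Graphics: credit hours 2 + 2 + 13 + 5 = 22 ≤ 22, interest score 15 + 4 + 12 + 16 = 47.
Databases + Robotics + Crypto + Graphics: credit hours 5 + 2 + 2 + 5 = 14 ≤ 22, interest score 8 + 15 + 4 + 16 = 43.
Robotics + HCI + Graphics: credit hours 2 + 15 + 5 = 22 ≤ 22, interest score 15 + 18 + 16 = 49.
Best is Robotics, HCI, and Graphics with total interest score 49.

49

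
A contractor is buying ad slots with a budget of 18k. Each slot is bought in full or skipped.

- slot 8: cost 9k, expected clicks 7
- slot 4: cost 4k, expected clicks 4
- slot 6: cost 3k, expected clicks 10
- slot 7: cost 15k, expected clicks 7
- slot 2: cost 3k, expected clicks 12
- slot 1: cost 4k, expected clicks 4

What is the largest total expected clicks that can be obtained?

slot 8 + slot 6 + slot 2: cost 9 + 3 + 3 = 15 ≤ 18, expected clicks 7 + 10 + 12 = 29.
slot 4 + slot 6 + slot 2 + slot 1: cost 4 + 3 + 3 + 4 = 14 ≤ 18, expected clicks 4 + 10 + 12 + 4 = 30.
Best is slot 4, slot 6, slot 2, and slot 1 with total expected clicks 30.

30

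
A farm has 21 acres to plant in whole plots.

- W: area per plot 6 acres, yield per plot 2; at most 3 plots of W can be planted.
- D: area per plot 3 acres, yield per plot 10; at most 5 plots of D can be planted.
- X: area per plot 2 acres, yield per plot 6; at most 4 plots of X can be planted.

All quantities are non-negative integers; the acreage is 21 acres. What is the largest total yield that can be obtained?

D has the best ratio (10/3); taking only D gives at most 5×10 = 50 (stopped by the supply cap of 5).
Mixing does better — 5×D and 3×X: area 21 ≤ 21, yield 5·10 + 3·6 = 68.

68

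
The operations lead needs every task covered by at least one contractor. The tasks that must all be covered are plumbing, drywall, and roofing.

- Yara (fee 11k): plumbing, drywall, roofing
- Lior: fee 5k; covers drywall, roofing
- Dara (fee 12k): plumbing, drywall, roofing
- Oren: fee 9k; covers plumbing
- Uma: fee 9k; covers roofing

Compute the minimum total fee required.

The greedy cost-per-new-task heuristic would pick Lior and Oren for 14, but a cheaper cover exists.
Yara alone covers plumbing, drywall, roofing — every task.
Total fee: 11.
No cover costs less than 11.

11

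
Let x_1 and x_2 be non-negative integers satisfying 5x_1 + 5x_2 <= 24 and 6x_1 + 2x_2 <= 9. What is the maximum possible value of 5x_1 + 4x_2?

(x_1,x_2)=(0,4): 5·0+5·4=20≤24, 6·0+2·4=8≤9, objective 16.
(x_1,x_2)=(0,3): 5·0+5·3=15≤24, 6·0+2·3=6≤9, objective 12.
The best lattice point is (0,4), giving 16.

16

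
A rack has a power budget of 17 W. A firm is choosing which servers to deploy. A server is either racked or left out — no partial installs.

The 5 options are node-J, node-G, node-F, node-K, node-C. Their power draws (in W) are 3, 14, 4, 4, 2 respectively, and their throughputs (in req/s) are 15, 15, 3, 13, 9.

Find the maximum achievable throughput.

40

Allowing fractional choices, the relaxed optimum would be about 45.6, but servers are indivisible.
node-J + node-K + node-C: power draw 3 + 4 + 2 = 9 ≤ 17, throughput 15 + 13 + 9 = 37.
node-J + node-F + node-K: power draw 3 + 4 + 4 = 11 ≤ 17, throughput 15 + 3 + 13 = 31.
node-J + node-F + node-K + node-C: power draw 3 + 4 + 4 + 2 = 13 ≤ 17, throughput 15 + 3 + 13 + 9 = 40.
Best is node-J, node-F, node-K, and node-C with total throughput 40.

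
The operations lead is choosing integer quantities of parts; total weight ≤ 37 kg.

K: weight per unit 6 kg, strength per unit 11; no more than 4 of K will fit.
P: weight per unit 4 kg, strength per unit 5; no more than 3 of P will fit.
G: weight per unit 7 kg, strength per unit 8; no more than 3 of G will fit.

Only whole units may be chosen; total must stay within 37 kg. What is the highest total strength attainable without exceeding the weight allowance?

4×K and 3×P: weight 36 ≤ 37, strength 4·11 + 3·5 = 59.
4×K, 1×P, and 1×G: weight 35 ≤ 37, strength 4·11 + 1·5 + 1·8 = 57.
Best is 59.

59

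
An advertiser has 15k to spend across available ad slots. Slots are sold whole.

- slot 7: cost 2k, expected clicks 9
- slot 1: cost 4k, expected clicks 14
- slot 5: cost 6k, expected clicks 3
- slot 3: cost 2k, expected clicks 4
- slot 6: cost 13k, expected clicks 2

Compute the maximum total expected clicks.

30

Treat it as a binary knapsack problem.
slot 7 + slot 1 + slot 5 + slot 3: cost 2 + 4 + 6 + 2 = 14 ≤ 15, expected clicks 9 + 14 + 3 + 4 = 30.
slot 7 + slot 1 + slot 3: cost 2 + 4 + 2 = 8 ≤ 15, expected clicks 9 + 14 + 4 = 27.
Best is slot 7, slot 1, slot 5, and slot 3 with total expected clicks 30.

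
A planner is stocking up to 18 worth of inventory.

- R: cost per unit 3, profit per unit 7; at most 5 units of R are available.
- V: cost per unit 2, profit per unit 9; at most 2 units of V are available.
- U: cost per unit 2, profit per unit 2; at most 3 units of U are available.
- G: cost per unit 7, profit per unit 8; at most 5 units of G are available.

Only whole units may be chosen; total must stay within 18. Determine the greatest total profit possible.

4×R and 2×V: cost 16 ≤ 18, profit 4·7 + 2·9 = 46.
4×R, 2×V, and 1×U: cost 18 ≤ 18, profit 4·7 + 2·9 + 1·2 = 48.
Best is 48.

48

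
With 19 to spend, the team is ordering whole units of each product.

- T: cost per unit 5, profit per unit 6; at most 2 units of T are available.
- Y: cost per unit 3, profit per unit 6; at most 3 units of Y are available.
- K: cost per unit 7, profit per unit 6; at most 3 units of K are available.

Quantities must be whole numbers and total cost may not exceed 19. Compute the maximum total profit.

This is a bounded integer knapsack.
Y has the best ratio (6/3); taking only Y gives at most 3×6 = 18 (stopped by the supply cap of 3).
Mixing does better — 2×T and 3×Y: cost 19 ≤ 19, profit 2·6 + 3·6 = 30.

30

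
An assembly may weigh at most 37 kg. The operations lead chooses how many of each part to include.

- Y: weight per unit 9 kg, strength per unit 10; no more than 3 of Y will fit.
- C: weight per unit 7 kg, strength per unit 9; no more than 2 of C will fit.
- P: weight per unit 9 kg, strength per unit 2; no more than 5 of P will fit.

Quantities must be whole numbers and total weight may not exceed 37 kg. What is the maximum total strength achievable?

39

This is a bounded integer knapsack.
3×Y and 1×C: weight 34 ≤ 37, strength 3·10 + 1·9 = 39.
2×Y and 2×C: weight 32 ≤ 37, strength 2·10 + 2·9 = 38.
Best is 39.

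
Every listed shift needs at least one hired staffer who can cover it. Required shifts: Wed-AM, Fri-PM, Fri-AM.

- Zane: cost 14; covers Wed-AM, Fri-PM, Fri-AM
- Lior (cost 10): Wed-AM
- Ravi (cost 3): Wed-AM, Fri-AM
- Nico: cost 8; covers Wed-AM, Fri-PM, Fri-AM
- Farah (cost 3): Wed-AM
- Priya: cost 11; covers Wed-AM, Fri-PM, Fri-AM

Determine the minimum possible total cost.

The greedy cost-per-new-shift heuristic would pick Ravi and Nico for 11, but a cheaper cover exists.
Nico alone covers Wed-AM, Fri-PM, Fri-AM — every shift.
Total cost: 8.
No cover costs less than 8.

8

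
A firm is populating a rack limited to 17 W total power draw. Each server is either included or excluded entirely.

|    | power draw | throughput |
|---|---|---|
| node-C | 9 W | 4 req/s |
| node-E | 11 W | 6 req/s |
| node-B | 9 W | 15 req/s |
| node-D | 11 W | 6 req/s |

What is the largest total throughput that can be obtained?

15

This is a 0-1 knapsack instance.
Allowing fractional choices, the relaxed optimum would be about 19.4, but servers are indivisible.
node-B: power draw 9 ≤ 17, throughput 15.
node-D: power draw 11 ≤ 17, throughput 6.
node-E: power draw 11 ≤ 17, throughput 6.
Best is node-B with total throughput 15.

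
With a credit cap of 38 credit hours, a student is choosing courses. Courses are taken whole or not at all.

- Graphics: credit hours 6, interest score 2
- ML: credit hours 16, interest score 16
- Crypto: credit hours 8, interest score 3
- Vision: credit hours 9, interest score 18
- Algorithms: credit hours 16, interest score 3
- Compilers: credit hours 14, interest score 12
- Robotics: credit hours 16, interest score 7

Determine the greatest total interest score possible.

37

Allowing fractional choices, the relaxed optimum would be about 45.1, but courses are indivisible.
Graphics + ML + Vision: credit hours 6 + 16 + 9 = 31 ≤ 38, interest score 2 + 16 + 18 = 36.
Graphics + Crypto + Vision + Compilers: credit hours 6 + 8 + 9 + 14 = 37 ≤ 38, interest score 2 + 3 + 18 + 12 = 35.
ML + Crypto + Vision: credit hours 16 + 8 + 9 = 33 ≤ 38, interest score 16 + 3 + 18 = 37.
Best is ML, Crypto, and Vision with total interest score 37.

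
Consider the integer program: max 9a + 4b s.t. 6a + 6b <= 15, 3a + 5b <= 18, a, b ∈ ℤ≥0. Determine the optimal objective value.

(a,b)=(2,0) is feasible, giving 18.
(a,b)=(1,1) is feasible, giving 13.
The best lattice point is (2,0), giving 18.

18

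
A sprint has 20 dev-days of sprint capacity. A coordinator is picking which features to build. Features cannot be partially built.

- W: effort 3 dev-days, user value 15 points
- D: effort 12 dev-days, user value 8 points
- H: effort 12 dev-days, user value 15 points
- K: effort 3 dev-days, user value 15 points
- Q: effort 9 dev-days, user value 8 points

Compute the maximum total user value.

W + D + K: effort 3 + 12 + 3 = 18 ≤ 20, user value 15 + 8 + 15 = 38.
W + H + K: effort 3 + 12 + 3 = 18 ≤ 20, user value 15 + 15 + 15 = 45.
W + K + Q: effort 3 + 3 + 9 = 15 ≤ 20, user value 15 + 15 + 8 = 38.
Best is W, H, and K with total user value 45.

45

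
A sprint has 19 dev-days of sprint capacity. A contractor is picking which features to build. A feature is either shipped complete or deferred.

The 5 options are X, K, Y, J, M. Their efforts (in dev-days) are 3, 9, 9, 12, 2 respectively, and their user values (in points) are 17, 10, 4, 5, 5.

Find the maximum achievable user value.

This is an integer program with binary decision variables.
Take X, K, and M: effort 3 + 9 + 2 = 14 ≤ 19, user value 17 + 10 + 5 = 32.
No other feasible combination does better.

32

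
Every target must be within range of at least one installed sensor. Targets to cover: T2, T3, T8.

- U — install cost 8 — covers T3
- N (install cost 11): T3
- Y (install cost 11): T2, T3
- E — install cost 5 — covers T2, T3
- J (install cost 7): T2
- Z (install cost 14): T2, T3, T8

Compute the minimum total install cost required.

14

This is an integer covering problem.
The greedy cost-per-new-target heuristic would pick E and Z for 19, but a cheaper cover exists.
Z alone covers T2, T3, T8 — every target.
Total install cost: 14.
No cover costs less than 14.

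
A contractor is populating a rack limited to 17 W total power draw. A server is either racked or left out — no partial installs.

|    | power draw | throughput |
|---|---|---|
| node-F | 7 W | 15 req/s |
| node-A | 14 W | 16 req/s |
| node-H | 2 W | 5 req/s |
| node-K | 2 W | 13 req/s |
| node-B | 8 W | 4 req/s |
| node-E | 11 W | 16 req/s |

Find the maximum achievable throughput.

node-F + node-K + node-B: power draw 7 + 2 + 8 = 17 ≤ 17, throughput 15 + 13 + 4 = 32.
node-F + node-H + node-K: power draw 7 + 2 + 2 = 11 ≤ 17, throughput 15 + 5 + 13 = 33.
node-H + node-K + node-E: power draw 2 + 2 + 11 = 15 ≤ 17, throughput 5 + 13 + 16 = 34.
Best is node-H, node-K, and node-E with total throughput 34.

34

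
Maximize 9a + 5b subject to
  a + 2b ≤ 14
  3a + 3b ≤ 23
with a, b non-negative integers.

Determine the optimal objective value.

63

The continuous relaxation peaks at (7.67, 0) with value 69.00; rounding to a feasible lattice point costs some objective.
(a,b)=(7,0) is feasible, giving 63.
(a,b)=(6,1) is feasible, giving 59.
(a,b)=(6,0) is feasible, giving 54.
The best lattice point is (7,0), giving 63.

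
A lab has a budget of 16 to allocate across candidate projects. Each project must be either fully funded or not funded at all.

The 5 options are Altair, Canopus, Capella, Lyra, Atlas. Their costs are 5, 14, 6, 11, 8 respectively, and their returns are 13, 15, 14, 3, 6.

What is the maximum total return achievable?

Take Altair and Capella: cost 5 + 6 = 11 ≤ 16, return 13 + 14 = 27.
No other feasible combination does better.

27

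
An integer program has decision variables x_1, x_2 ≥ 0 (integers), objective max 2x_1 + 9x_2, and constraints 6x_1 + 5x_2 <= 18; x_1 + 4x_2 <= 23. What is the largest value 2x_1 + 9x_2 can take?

Relaxing integrality, the LP optimum is 32.40 at (x_1,x_2) = (0, 3.6), which is not an integer point.
(x_1,x_2)=(0,3): 6·0+5·3=15≤18, 1·0+4·3=12≤23, objective 27.
(x_1,x_2)=(1,2): 6·1+5·2=16≤18, 1·1+4·2=9≤23, objective 20.
(x_1,x_2)=(0,2): 6·0+5·2=10≤18, 1·0+4·2=8≤23, objective 18.
The best lattice point is (0,3), giving 27.

27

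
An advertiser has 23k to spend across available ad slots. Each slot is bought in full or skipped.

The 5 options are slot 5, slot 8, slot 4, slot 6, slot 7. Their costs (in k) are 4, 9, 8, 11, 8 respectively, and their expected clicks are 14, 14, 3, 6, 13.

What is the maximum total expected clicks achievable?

Take slot 5, slot 8, and slot 7: cost 4 + 9 + 8 = 21 ≤ 23, expected clicks 14 + 14 + 13 = 41.
No other feasible combination does better.

41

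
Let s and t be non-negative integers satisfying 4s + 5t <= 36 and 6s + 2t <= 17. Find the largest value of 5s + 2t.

15

Relaxing integrality, the LP optimum is 16.41 at (s,t) = (0.591, 6.73), which is not an integer point.
(s,t)=(1,5): 4·1+5·5=29≤36, 6·1+2·5=16≤17, objective 15.
(s,t)=(0,7): 4·0+5·7=35≤36, 6·0+2·7=14≤17, objective 14.
(s,t)=(1,4): 4·1+5·4=24≤36, 6·1+2·4=14≤17, objective 13.
(s,t)=(0,6): 4·0+5·6=30≤36, 6·0+2·6=12≤17, objective 12.
Maximum is 15 at (s,t)=(1,5).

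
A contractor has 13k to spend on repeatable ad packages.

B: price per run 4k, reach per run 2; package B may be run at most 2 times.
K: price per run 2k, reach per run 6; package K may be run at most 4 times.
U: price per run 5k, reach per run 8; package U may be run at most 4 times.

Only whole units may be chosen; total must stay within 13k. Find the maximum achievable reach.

Take 4×K and 1×U: price 13 ≤ 13, reach 4·6 + 1·8 = 32.
K has the best ratio (6/2) and is taken to its limit of 4; remaining capacity is filled optimally with the others.

32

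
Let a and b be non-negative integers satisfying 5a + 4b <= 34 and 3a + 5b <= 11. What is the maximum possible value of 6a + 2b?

The continuous relaxation peaks at (3.67, 0) with value 22.00; rounding to a feasible lattice point costs some objective.
(a,b)=(3,0): 5·3+4·0=15≤34, 3·3+5·0=9≤11, objective 18.
(a,b)=(2,1): 5·2+4·1=14≤34, 3·2+5·1=11≤11, objective 14.
No feasible integer point exceeds 18.

18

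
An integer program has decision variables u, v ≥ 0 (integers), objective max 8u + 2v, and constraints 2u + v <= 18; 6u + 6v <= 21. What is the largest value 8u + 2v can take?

Relaxing integrality, the LP optimum is 28.00 at (u,v) = (3.5, 0), which is not an integer point.
(u,v)=(3,0): 2·3+1·0=6≤18, 6·3+6·0=18≤21, objective 24.
(u,v)=(2,1): 2·2+1·1=5≤18, 6·2+6·1=18≤21, objective 18.
(u,v)=(2,0): 2·2+1·0=4≤18, 6·2+6·0=12≤21, objective 16.
The best lattice point is (3,0), giving 24.

24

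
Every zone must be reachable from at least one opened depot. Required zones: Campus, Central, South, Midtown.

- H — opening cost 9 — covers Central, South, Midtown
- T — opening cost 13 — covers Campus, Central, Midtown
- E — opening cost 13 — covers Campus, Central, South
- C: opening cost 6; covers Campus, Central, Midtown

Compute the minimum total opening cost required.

15

Choose H and C: together they cover Campus, Central, South, Midtown — every zone.
Total opening cost: 9 + 6 = 15.
No cover costs less than 15.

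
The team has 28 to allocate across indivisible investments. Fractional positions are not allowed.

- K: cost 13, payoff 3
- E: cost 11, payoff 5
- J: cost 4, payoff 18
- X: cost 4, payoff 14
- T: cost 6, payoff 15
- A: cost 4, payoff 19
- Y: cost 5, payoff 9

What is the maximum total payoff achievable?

J + X + T + A + Y: cost 4 + 4 + 6 + 4 + 5 = 23 ≤ 28, payoff 18 + 14 + 15 + 19 + 9 = 75.
J + X + T + A: cost 4 + 4 + 6 + 4 = 18 ≤ 28, payoff 18 + 14 + 15 + 19 = 66.
Best is J, X, T, A, and Y with total payoff 75.

75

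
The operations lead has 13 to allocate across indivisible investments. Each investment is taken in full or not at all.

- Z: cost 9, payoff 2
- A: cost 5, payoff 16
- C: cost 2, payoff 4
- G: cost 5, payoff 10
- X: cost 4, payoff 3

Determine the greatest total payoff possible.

Take A, C, and G: cost 5 + 2 + 5 = 12 ≤ 13, payoff 16 + 4 + 10 = 30.
No other feasible combination does better.

30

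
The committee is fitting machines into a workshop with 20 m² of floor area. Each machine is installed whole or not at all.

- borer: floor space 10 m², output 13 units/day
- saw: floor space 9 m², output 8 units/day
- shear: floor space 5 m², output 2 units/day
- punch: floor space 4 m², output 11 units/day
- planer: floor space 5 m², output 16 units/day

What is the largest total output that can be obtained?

Allowing fractional choices, the relaxed optimum would be about 40.9, but machines are indivisible.
borer + shear + planer: floor space 10 + 5 + 5 = 20 ≤ 20, output 13 + 2 + 16 = 31.
saw + punch + planer: floor space 9 + 4 + 5 = 18 ≤ 20, output 8 + 11 + 16 = 35.
borer + punch + planer: floor space 10 + 4 + 5 = 19 ≤ 20, output 13 + 11 + 16 = 40.
Best is borer, punch, and planer with total output 40.

40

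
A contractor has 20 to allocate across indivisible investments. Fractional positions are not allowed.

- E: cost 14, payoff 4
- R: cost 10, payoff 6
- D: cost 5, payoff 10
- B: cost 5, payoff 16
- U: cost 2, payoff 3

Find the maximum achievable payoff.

D + B: cost 5 + 5 = 10 ≤ 20, payoff 10 + 16 = 26.
R + D + B: cost 10 + 5 + 5 = 20 ≤ 20, payoff 6 + 10 + 16 = 32.
D + B + U: cost 5 + 5 + 2 = 12 ≤ 20, payoff 10 + 16 + 3 = 29.
Best is R, D, and B with total payoff 32.

32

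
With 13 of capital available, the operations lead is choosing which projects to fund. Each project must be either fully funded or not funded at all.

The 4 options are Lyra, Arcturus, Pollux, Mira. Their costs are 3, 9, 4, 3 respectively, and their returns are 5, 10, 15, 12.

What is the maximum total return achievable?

Lyra + Pollux + Mira: cost 3 + 4 + 3 = 10 ≤ 13, return 5 + 15 + 12 = 32.
Arcturus + Pollux: cost 9 + 4 = 13 ≤ 13, return 10 + 15 = 25.
Pollux + Mira: cost 4 + 3 = 7 ≤ 13, return 15 + 12 = 27.
Best is Lyra, Pollux, and Mira with total return 32.

32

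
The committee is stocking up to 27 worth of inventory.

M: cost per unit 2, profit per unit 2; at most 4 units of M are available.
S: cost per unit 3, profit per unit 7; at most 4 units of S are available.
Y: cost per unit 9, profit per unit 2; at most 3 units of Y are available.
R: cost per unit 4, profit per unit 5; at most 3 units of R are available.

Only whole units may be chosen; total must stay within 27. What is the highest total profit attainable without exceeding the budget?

This is a bounded integer knapsack.
S has the best ratio (7/3); taking only S gives at most 4×7 = 28 (stopped by the supply cap of 4).
Mixing does better — 1×M, 4×S, and 3×R: cost 26 ≤ 27, profit 1·2 + 4·7 + 3·5 = 45.

45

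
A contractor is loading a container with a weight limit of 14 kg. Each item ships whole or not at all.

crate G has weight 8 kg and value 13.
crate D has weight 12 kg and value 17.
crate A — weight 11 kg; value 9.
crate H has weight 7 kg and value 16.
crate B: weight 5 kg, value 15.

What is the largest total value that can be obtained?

Take crate H and crate B: weight 7 + 5 = 12 ≤ 14, value 16 + 15 = 31.
No other feasible combination does better.

31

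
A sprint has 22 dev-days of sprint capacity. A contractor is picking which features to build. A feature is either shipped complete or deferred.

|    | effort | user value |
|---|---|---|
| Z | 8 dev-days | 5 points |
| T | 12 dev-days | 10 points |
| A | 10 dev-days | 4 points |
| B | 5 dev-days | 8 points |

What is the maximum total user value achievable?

Allowing fractional choices, the relaxed optimum would be about 21.1, but features are indivisible.
Z + T: effort 8 + 12 = 20 ≤ 22, user value 5 + 10 = 15.
T + B: effort 12 + 5 = 17 ≤ 22, user value 10 + 8 = 18.
T + A: effort 12 + 10 = 22 ≤ 22, user value 10 + 4 = 14.
Best is T and B with total user value 18.

18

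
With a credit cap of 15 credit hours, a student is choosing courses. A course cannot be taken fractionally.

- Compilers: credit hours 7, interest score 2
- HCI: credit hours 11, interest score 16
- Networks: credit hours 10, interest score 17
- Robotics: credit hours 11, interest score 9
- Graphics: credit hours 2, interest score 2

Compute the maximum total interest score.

19

Treat it as a binary knapsack problem.
Take Networks and Graphics: credit hours 10 + 2 = 12 ≤ 15, interest score 17 + 2 = 19.
No other feasible combination does better.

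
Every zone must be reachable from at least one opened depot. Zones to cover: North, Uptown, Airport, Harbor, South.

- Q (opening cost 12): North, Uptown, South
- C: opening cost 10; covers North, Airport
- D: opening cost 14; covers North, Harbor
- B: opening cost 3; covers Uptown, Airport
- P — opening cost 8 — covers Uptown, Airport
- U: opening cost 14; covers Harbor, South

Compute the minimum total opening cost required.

The greedy cost-per-new-zone heuristic would pick B, Q, and D for 29, but a cheaper cover exists.
Choose C, B, and U: together they cover North, Uptown, Airport, Harbor, South — every zone.
Total opening cost: 10 + 3 + 14 = 27.
No cover costs less than 27.

27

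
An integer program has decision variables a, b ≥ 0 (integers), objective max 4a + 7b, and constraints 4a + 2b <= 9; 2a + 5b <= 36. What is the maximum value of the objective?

The continuous relaxation peaks at (0, 4.5) with value 31.50; rounding to a feasible lattice point costs some objective.
(a,b)=(0,4): 4·0+2·4=8≤9, 2·0+5·4=20≤36, objective 28.
(a,b)=(0,3): 4·0+2·3=6≤9, 2·0+5·3=15≤36, objective 21.
Maximum is 28 at (a,b)=(0,4).

28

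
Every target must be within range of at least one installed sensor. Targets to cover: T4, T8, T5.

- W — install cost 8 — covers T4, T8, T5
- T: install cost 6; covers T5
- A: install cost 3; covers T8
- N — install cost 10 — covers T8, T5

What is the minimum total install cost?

W alone covers T4, T8, T5 — every target.
Total install cost: 8.
No cover costs less than 8.

8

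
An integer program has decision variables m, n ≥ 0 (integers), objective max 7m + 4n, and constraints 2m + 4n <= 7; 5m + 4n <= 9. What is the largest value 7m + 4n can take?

11

(m,n)=(1,1) is feasible, giving 11.
(m,n)=(1,0) is feasible, giving 7.
(m,n)=(0,1) is feasible, giving 4.
Maximum is 11 at (m,n)=(1,1).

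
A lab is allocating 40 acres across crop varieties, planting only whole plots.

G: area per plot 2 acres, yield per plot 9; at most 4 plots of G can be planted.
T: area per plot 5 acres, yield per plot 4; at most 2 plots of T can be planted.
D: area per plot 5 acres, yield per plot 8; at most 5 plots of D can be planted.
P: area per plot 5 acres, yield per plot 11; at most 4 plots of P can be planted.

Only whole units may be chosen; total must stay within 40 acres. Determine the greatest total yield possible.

4×G, 2×D, and 4×P: area 38 ≤ 40, yield 4·9 + 2·8 + 4·11 = 96.
4×G, 3×D, and 3×P: area 38 ≤ 40, yield 4·9 + 3·8 + 3·11 = 93.
Best is 96.

96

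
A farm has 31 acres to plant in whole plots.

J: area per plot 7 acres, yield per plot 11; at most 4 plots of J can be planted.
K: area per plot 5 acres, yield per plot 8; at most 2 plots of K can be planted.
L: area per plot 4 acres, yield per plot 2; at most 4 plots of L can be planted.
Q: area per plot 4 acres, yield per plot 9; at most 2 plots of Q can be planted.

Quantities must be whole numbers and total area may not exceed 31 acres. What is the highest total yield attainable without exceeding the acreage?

Q has the best ratio (9/4); taking only Q gives at most 2×9 = 18 (stopped by the supply cap of 2).
Mixing does better — 3×J and 2×Q: area 29 ≤ 31, yield 3·11 + 2·9 = 51.

51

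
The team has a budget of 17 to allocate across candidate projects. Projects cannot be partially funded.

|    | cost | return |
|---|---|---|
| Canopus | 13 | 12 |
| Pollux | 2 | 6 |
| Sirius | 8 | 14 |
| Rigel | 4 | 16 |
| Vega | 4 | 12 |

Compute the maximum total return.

42

Allowing fractional choices, the relaxed optimum would be about 46.2, but projects are indivisible.
Pollux + Sirius + Rigel: cost 2 + 8 + 4 = 14 ≤ 17, return 6 + 14 + 16 = 36.
Sirius + Rigel + Vega: cost 8 + 4 + 4 = 16 ≤ 17, return 14 + 16 + 12 = 42.
Pollux + Rigel + Vega: cost 2 + 4 + 4 = 10 ≤ 17, return 6 + 16 + 12 = 34.
Best is Sirius, Rigel, and Vega with total return 42.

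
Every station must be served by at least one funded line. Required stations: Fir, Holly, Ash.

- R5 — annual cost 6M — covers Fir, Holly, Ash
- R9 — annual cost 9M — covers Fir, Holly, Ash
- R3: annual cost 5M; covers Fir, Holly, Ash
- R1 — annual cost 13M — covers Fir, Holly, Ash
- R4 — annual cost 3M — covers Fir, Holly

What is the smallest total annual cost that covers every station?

This is a weighted set-cover instance.
The greedy cost-per-new-station heuristic would pick R4 and R3 for 8, but a cheaper cover exists.
R3 alone covers Fir, Holly, Ash — every station.
Total annual cost: 5.
No cover costs less than 5.

5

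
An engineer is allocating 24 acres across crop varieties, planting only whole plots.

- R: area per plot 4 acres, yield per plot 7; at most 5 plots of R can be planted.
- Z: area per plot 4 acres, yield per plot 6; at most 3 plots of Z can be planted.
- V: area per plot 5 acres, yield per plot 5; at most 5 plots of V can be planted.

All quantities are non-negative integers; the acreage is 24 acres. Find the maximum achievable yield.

This is a bounded integer knapsack.
R has the best ratio (7/4); taking only R gives at most 5×7 = 35 (stopped by the supply cap of 5).
Mixing does better — 5×R and 1×Z: area 24 ≤ 24, yield 5·7 + 1·6 = 41.

41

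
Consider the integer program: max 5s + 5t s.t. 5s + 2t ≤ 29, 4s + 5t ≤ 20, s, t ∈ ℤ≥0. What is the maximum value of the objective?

25

(s,t)=(5,0) is feasible, giving 25.
(s,t)=(4,0) is feasible, giving 20.
The best lattice point is (5,0), giving 25.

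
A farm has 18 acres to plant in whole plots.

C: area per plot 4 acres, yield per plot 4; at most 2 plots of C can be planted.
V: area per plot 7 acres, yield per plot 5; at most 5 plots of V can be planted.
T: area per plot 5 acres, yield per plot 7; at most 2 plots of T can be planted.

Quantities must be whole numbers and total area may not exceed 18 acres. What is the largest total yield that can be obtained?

22

T has the best ratio (7/5); taking only T gives at most 2×7 = 14 (stopped by the supply cap of 2).
Mixing does better — 2×C and 2×T: area 18 ≤ 18, yield 2·4 + 2·7 = 22.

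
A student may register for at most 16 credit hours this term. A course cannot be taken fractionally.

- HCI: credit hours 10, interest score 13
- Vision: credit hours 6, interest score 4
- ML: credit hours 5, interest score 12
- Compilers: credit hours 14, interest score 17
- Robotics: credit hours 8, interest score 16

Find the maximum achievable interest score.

28

Allowing fractional choices, the relaxed optimum would be about 31.9, but courses are indivisible.
HCI + ML: credit hours 10 + 5 = 15 ≤ 16, interest score 13 + 12 = 25.
ML + Robotics: credit hours 5 + 8 = 13 ≤ 16, interest score 12 + 16 = 28.
Best is ML and Robotics with total interest score 28.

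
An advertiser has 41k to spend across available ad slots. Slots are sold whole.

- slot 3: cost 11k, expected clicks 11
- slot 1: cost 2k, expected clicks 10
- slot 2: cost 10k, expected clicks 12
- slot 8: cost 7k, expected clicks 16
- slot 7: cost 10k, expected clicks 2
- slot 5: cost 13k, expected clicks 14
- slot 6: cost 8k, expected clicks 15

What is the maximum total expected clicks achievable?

67

Allowing fractional choices, the relaxed optimum would be about 68.0, but ad slots are indivisible.
slot 1 + slot 2 + slot 8 + slot 5 + slot 6: cost 2 + 10 + 7 + 13 + 8 = 40 ≤ 41, expected clicks 10 + 12 + 16 + 14 + 15 = 67.
slot 3 + slot 1 + slot 8 + slot 5 + slot 6: cost 11 + 2 + 7 + 13 + 8 = 41 ≤ 41, expected clicks 11 + 10 + 16 + 14 + 15 = 66.
Best is slot 1, slot 2, slot 8, slot 5, and slot 6 with total expected clicks 67.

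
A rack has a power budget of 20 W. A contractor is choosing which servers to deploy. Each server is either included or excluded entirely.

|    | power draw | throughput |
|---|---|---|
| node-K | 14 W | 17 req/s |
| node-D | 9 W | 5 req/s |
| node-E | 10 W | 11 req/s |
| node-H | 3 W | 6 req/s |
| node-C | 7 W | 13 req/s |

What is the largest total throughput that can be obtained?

Take node-E, node-H, and node-C: power draw 10 + 3 + 7 = 20 ≤ 20, throughput 11 + 6 + 13 = 30.
No other feasible combination does better.

30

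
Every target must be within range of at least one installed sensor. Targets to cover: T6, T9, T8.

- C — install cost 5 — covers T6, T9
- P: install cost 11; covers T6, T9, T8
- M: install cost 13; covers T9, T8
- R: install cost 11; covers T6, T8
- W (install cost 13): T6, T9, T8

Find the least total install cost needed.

P alone covers T6, T9, T8 — every target.
Total install cost: 11.

11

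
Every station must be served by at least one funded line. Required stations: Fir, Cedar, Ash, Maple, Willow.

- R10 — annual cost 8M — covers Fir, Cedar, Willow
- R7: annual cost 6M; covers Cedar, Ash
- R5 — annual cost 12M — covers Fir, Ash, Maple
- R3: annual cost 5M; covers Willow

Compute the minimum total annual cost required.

The greedy cost-per-new-station heuristic would pick R10, R7, and R5 for 26, but a cheaper cover exists.
Choose R10 and R5: together they cover Fir, Cedar, Ash, Maple, Willow — every station.
Total annual cost: 8 + 12 = 20.
No cover costs less than 20.

20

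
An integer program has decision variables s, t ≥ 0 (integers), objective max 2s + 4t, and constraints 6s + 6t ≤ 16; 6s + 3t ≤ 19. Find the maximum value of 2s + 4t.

8

The continuous relaxation peaks at (0, 2.67) with value 10.67; rounding to a feasible lattice point costs some objective.
(s,t)=(0,2): 6·0+6·2=12≤16, 6·0+3·2=6≤19, objective 8.
(s,t)=(1,1): 6·1+6·1=12≤16, 6·1+3·1=9≤19, objective 6.
(s,t)=(0,1): 6·0+6·1=6≤16, 6·0+3·1=3≤19, objective 4.
The best lattice point is (0,2), giving 8.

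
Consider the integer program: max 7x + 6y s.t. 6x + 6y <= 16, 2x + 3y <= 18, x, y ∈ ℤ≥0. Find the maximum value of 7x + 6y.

14

Relaxing integrality, the LP optimum is 18.67 at (x,y) = (2.67, 0), which is not an integer point.
(x,y)=(2,0): 6·2+6·0=12≤16, 2·2+3·0=4≤18, objective 14.
(x,y)=(1,1): 6·1+6·1=12≤16, 2·1+3·1=5≤18, objective 13.
The best lattice point is (2,0), giving 14.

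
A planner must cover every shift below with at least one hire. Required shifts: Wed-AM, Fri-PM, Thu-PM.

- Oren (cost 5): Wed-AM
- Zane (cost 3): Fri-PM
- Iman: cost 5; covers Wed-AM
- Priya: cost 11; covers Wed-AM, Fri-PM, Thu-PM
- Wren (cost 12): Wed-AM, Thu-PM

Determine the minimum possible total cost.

The greedy cost-per-new-shift heuristic would pick Zane, Oren, and Priya for 19, but a cheaper cover exists.
Priya alone covers Wed-AM, Fri-PM, Thu-PM — every shift.
Total cost: 11.
No cover costs less than 11.

11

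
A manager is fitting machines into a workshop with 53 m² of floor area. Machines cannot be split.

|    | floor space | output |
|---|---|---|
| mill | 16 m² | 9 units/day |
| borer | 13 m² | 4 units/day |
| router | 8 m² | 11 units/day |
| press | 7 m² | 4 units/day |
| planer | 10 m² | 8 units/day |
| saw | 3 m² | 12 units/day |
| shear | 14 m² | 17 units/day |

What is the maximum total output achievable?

Allowing fractional choices, the relaxed optimum would be about 58.2, but machines are indivisible.
mill + router + press + saw + shear: floor space 16 + 8 + 7 + 3 + 14 = 48 ≤ 53, output 9 + 11 + 4 + 12 + 17 = 53.
mill + router + planer + saw + shear: floor space 16 + 8 + 10 + 3 + 14 = 51 ≤ 53, output 9 + 11 + 8 + 12 + 17 = 57.
Best is mill, router, planer, saw, and shear with total output 57.

57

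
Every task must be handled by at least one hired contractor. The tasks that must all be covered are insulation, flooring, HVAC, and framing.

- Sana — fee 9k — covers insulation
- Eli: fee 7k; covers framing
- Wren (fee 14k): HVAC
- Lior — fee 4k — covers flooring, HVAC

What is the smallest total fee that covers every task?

20

Choose Sana, Eli, and Lior: together they cover insulation, flooring, HVAC, framing — every task.
Total fee: 9 + 7 + 4 = 20.
No cover costs less than 20.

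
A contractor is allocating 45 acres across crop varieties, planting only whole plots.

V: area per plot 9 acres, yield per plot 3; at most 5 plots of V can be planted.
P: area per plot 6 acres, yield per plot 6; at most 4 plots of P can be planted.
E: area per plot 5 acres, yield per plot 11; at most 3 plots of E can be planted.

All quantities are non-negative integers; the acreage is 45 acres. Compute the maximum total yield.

57

Take 4×P and 3×E: area 39 ≤ 45, yield 4·6 + 3·11 = 57.
E has the best ratio (11/5) and is taken to its limit of 3; remaining capacity is filled optimally with the others.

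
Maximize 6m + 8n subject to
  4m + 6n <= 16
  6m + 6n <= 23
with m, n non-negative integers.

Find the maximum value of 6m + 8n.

22

The continuous relaxation peaks at (3.5, 0.333) with value 23.67; rounding to a feasible lattice point costs some objective.
(m,n)=(1,2) is feasible, giving 22.
(m,n)=(2,1) is feasible, giving 20.
Maximum is 22 at (m,n)=(1,2).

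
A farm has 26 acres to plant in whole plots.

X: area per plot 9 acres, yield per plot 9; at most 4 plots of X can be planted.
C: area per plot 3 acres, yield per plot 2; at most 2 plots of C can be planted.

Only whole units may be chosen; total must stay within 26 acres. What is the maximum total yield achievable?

This is a bounded integer knapsack.
Take 2×X and 2×C: area 24 ≤ 26, yield 2·9 + 2·2 = 22.
No other integer combination yields more.

22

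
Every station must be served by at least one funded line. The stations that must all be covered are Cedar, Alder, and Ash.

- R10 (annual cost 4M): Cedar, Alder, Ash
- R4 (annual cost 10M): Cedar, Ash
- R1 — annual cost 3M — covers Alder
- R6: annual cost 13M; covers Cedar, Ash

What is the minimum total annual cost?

4

R10 alone covers Cedar, Alder, Ash — every station.
Total annual cost: 4.
No cover costs less than 4.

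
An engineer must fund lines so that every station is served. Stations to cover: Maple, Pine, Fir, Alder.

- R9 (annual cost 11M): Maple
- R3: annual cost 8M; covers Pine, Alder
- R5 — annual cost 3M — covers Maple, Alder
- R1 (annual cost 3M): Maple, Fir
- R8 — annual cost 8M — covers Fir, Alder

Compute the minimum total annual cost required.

The greedy cost-per-new-station heuristic would pick R5, R1, and R3 for 14, but a cheaper cover exists.
Choose R3 and R1: together they cover Maple, Pine, Fir, Alder — every station.
Total annual cost: 8 + 3 = 11.
No cover costs less than 11.

11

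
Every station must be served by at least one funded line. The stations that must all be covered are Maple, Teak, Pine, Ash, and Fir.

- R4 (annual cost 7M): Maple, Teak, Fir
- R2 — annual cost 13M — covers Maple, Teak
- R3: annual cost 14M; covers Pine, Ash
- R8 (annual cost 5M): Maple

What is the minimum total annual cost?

21

This is a weighted set-cover instance.
Choose R4 and R3: together they cover Maple, Teak, Pine, Ash, Fir — every station.
Total annual cost: 7 + 14 = 21.
No cover costs less than 21.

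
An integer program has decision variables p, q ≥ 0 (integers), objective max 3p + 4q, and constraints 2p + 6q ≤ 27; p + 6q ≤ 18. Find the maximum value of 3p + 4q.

The continuous relaxation peaks at (13.5, 0) with value 40.50; rounding to a feasible lattice point costs some objective.
(p,q)=(13,0): 2·13+6·0=26≤27, 1·13+6·0=13≤18, objective 39.
(p,q)=(12,0): 2·12+6·0=24≤27, 1·12+6·0=12≤18, objective 36.
Maximum is 39 at (p,q)=(13,0).

39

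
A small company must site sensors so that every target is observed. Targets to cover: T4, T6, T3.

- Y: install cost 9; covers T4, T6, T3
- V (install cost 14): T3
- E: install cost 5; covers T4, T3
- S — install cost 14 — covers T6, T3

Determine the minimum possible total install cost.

The greedy cost-per-new-target heuristic would pick E and Y for 14, but a cheaper cover exists.
Y alone covers T4, T6, T3 — every target.
Total install cost: 9.
No cover costs less than 9.

9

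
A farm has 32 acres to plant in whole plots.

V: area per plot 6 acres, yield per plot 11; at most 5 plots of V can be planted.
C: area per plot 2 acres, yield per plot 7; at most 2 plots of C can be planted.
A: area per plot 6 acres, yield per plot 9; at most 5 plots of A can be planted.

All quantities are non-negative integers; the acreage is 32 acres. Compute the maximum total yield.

Take 5×V and 1×C: area 32 ≤ 32, yield 5·11 + 1·7 = 62.
No other integer combination yields more.

62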